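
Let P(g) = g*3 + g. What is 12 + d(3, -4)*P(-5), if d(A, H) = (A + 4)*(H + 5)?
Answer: -128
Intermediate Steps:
d(A, H) = (4 + A)*(5 + H)
P(g) = 4*g (P(g) = 3*g + g = 4*g)
12 + d(3, -4)*P(-5) = 12 + (20 + 4*(-4) + 5*3 + 3*(-4))*(4*(-5)) = 12 + (20 - 16 + 15 - 12)*(-20) = 12 + 7*(-20) = 12 - 140 = -128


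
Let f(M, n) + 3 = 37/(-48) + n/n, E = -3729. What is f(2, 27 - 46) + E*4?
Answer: -716101/48 ≈ -14919.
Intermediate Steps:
f(M, n) = -133/48 (f(M, n) = -3 + (37/(-48) + n/n) = -3 + (37*(-1/48) + 1) = -3 + (-37/48 + 1) = -3 + 11/48 = -133/48)
f(2, 27 - 46) + E*4 = -133/48 - 3729*4 = -133/48 - 14916 = -716101/48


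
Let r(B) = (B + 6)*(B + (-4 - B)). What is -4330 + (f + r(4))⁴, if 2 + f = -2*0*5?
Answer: 3107366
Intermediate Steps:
f = -2 (f = -2 - 2*0*5 = -2 + 0*5 = -2 + 0 = -2)
r(B) = -24 - 4*B (r(B) = (6 + B)*(-4) = -24 - 4*B)
-4330 + (f + r(4))⁴ = -4330 + (-2 + (-24 - 4*4))⁴ = -4330 + (-2 + (-24 - 16))⁴ = -4330 + (-2 - 40)⁴ = -4330 + (-42)⁴ = -4330 + 3111696 = 3107366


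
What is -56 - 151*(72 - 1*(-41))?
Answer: -17119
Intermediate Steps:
-56 - 151*(72 - 1*(-41)) = -56 - 151*(72 + 41) = -56 - 151*113 = -56 - 17063 = -17119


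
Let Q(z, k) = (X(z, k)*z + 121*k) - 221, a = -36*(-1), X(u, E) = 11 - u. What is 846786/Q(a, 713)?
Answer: 141131/14192 ≈ 9.9444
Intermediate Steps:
a = 36
Q(z, k) = -221 + 121*k + z*(11 - z) (Q(z, k) = ((11 - z)*z + 121*k) - 221 = (z*(11 - z) + 121*k) - 221 = (121*k + z*(11 - z)) - 221 = -221 + 121*k + z*(11 - z))
846786/Q(a, 713) = 846786/(-221 + 121*713 - 1*36*(-11 + 36)) = 846786/(-221 + 86273 - 1*36*25) = 846786/(-221 + 86273 - 900) = 846786/85152 = 846786*(1/85152) = 141131/14192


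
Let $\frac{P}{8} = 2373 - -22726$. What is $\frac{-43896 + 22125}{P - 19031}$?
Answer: $- \frac{7257}{60587} \approx -0.11978$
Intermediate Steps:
$P = 200792$ ($P = 8 \left(2373 - -22726\right) = 8 \left(2373 + 22726\right) = 8 \cdot 25099 = 200792$)
$\frac{-43896 + 22125}{P - 19031} = \frac{-43896 + 22125}{200792 - 19031} = - \frac{21771}{200792 - 19031} = - \frac{21771}{181761} = \left(-21771\right) \frac{1}{181761} = - \frac{7257}{60587}$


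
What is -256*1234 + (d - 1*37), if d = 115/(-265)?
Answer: -16744896/53 ≈ -3.1594e+5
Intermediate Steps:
d = -23/53 (d = 115*(-1/265) = -23/53 ≈ -0.43396)
-256*1234 + (d - 1*37) = -256*1234 + (-23/53 - 1*37) = -315904 + (-23/53 - 37) = -315904 - 1984/53 = -16744896/53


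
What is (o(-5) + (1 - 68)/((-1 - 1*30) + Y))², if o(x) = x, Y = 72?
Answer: 73984/1681 ≈ 44.012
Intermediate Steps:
(o(-5) + (1 - 68)/((-1 - 1*30) + Y))² = (-5 + (1 - 68)/((-1 - 1*30) + 72))² = (-5 - 67/((-1 - 30) + 72))² = (-5 - 67/(-31 + 72))² = (-5 - 67/41)² = (-272/41)² = 73984/1681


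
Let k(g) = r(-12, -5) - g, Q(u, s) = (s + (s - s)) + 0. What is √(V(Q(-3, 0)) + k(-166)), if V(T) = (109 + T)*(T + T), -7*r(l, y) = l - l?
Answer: √166 ≈ 12.884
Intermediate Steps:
Q(u, s) = s (Q(u, s) = (s + 0) + 0 = s + 0 = s)
r(l, y) = 0 (r(l, y) = -(l - l)/7 = -⅐*0 = 0)
V(T) = 2*T*(109 + T) (V(T) = (109 + T)*(2*T) = 2*T*(109 + T))
k(g) = -g (k(g) = 0 - g = -g)
√(V(Q(-3, 0)) + k(-166)) = √(2*0*(109 + 0) - 1*(-166)) = √(2*0*109 + 166) = √(0 + 166) = √166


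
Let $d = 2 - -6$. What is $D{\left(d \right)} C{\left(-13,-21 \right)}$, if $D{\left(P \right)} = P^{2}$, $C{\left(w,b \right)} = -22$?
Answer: $-1408$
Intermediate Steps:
$d = 8$ ($d = 2 + 6 = 8$)
$D{\left(d \right)} C{\left(-13,-21 \right)} = 8^{2} \left(-22\right) = 64 \left(-22\right) = -1408$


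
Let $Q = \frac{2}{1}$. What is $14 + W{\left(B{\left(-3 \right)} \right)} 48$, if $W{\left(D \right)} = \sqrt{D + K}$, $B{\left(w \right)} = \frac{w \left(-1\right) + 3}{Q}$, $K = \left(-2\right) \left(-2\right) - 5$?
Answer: $14 + 48 \sqrt{2} \approx 81.882$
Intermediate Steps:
$Q = 2$ ($Q = 2 \cdot 1 = 2$)
$K = -1$ ($K = 4 - 5 = -1$)
$B{\left(w \right)} = \frac{3}{2} - \frac{w}{2}$ ($B{\left(w \right)} = \frac{w \left(-1\right) + 3}{2} = \left(- w + 3\right) \frac{1}{2} = \left(3 - w\right) \frac{1}{2} = \frac{3}{2} - \frac{w}{2}$)
$W{\left(D \right)} = \sqrt{-1 + D}$ ($W{\left(D \right)} = \sqrt{D - 1} = \sqrt{-1 + D}$)
$14 + W{\left(B{\left(-3 \right)} \right)} 48 = 14 + \sqrt{-1 + \left(\frac{3}{2} - - \frac{3}{2}\right)} 48 = 14 + \sqrt{-1 + \left(\frac{3}{2} + \frac{3}{2}\right)} 48 = 14 + \sqrt{-1 + 3} \cdot 48 = 14 + \sqrt{2} \cdot 48 = 14 + 48 \sqrt{2}$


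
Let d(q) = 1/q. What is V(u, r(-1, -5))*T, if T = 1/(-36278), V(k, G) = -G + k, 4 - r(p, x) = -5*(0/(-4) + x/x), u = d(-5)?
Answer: 23/90695 ≈ 0.00025360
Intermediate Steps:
d(q) = 1/q
u = -⅕ (u = 1/(-5) = -⅕ ≈ -0.20000)
r(p, x) = 9 (r(p, x) = 4 - (-5)*(0/(-4) + x/x) = 4 - (-5)*(0*(-¼) + 1) = 4 - (-5)*(0 + 1) = 4 - (-5) = 4 - 1*(-5) = 4 + 5 = 9)
V(k, G) = k - G
T = -1/36278 ≈ -2.7565e-5
V(u, r(-1, -5))*T = (-⅕ - 1*9)*(-1/36278) = (-⅕ - 9)*(-1/36278) = -46/5*(-1/36278) = 23/90695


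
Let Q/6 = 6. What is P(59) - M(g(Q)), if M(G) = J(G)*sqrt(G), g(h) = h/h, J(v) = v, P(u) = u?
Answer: 58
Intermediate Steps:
Q = 36 (Q = 6*6 = 36)
g(h) = 1
M(G) = G**(3/2) (M(G) = G*sqrt(G) = G**(3/2))
P(59) - M(g(Q)) = 59 - 1**(3/2) = 59 - 1*1 = 59 - 1 = 58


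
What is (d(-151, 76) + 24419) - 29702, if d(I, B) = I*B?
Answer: -16759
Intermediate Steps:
d(I, B) = B*I
(d(-151, 76) + 24419) - 29702 = (76*(-151) + 24419) - 29702 = (-11476 + 24419) - 29702 = 12943 - 29702 = -16759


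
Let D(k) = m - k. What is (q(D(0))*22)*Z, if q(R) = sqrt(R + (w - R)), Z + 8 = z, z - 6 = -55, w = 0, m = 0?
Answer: 0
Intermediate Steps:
z = -49 (z = 6 - 55 = -49)
D(k) = -k (D(k) = 0 - k = -k)
Z = -57 (Z = -8 - 49 = -57)
q(R) = 0 (q(R) = sqrt(R + (0 - R)) = sqrt(R - R) = sqrt(0) = 0)
(q(D(0))*22)*Z = (0*22)*(-57) = 0*(-57) = 0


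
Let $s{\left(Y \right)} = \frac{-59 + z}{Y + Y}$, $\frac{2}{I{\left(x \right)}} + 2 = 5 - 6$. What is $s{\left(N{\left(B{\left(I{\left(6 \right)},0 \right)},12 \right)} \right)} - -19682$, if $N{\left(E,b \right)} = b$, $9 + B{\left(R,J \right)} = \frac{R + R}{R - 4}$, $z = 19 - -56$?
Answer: $\frac{59048}{3} \approx 19683.0$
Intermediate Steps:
$I{\left(x \right)} = - \frac{2}{3}$ ($I{\left(x \right)} = \frac{2}{-2 + \left(5 - 6\right)} = \frac{2}{-2 - 1} = \frac{2}{-3} = 2 \left(- \frac{1}{3}\right) = - \frac{2}{3}$)
$z = 75$ ($z = 19 + 56 = 75$)
$B{\left(R,J \right)} = -9 + \frac{2 R}{-4 + R}$ ($B{\left(R,J \right)} = -9 + \frac{R + R}{R - 4} = -9 + \frac{2 R}{-4 + R}$)
$s{\left(Y \right)} = \frac{8}{Y}$ ($s{\left(Y \right)} = \frac{-59 + 75}{Y + Y} = \frac{16}{2 Y} = 16 \frac{1}{2 Y} = \frac{8}{Y}$)
$s{\left(N{\left(B{\left(I{\left(6 \right)},0 \right)},12 \right)} \right)} - -19682 = \frac{8}{12} - -19682 = 8 \cdot \frac{1}{12} + 19682 = \frac{2}{3} + 19682 = \frac{59048}{3}$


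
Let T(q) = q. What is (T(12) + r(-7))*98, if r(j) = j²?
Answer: 5978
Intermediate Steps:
(T(12) + r(-7))*98 = (12 + (-7)²)*98 = (12 + 49)*98 = 61*98 = 5978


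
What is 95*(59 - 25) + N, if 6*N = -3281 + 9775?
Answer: 12937/3 ≈ 4312.3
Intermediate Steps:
N = 3247/3 (N = (-3281 + 9775)/6 = (⅙)*6494 = 3247/3 ≈ 1082.3)
95*(59 - 25) + N = 95*(59 - 25) + 3247/3 = 95*34 + 3247/3 = 3230 + 3247/3 = 12937/3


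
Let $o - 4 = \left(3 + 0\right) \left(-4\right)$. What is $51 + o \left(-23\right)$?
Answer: $235$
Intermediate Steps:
$o = -8$ ($o = 4 + \left(3 + 0\right) \left(-4\right) = 4 + 3 \left(-4\right) = 4 - 12 = -8$)
$51 + o \left(-23\right) = 51 - -184 = 51 + 184 = 235$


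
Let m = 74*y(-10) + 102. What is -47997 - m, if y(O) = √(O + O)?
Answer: -48099 - 148*I*√5 ≈ -48099.0 - 330.94*I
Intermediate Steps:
y(O) = √2*√O (y(O) = √(2*O) = √2*√O)
m = 102 + 148*I*√5 (m = 74*(√2*√(-10)) + 102 = 74*(√2*(I*√10)) + 102 = 74*(2*I*√5) + 102 = 148*I*√5 + 102 = 102 + 148*I*√5 ≈ 102.0 + 330.94*I)
-47997 - m = -47997 - (102 + 148*I*√5) = -47997 + (-102 - 148*I*√5) = -48099 - 148*I*√5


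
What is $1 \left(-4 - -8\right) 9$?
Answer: $36$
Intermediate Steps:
$1 \left(-4 - -8\right) 9 = 1 \left(-4 + 8\right) 9 = 1 \cdot 4 \cdot 9 = 4 \cdot 9 = 36$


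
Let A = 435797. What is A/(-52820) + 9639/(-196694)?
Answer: -43113893549/5194688540 ≈ -8.2996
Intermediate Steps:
A/(-52820) + 9639/(-196694) = 435797/(-52820) + 9639/(-196694) = 435797*(-1/52820) + 9639*(-1/196694) = -435797/52820 - 9639/196694 = -43113893549/5194688540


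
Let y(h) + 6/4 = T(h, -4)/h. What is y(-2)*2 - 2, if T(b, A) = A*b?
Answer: -13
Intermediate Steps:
y(h) = -11/2 (y(h) = -3/2 + (-4*h)/h = -3/2 - 4 = -11/2)
y(-2)*2 - 2 = -11/2*2 - 2 = -11 - 2 = -13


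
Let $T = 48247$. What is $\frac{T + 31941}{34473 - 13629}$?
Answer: $\frac{20047}{5211} \approx 3.8471$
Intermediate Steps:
$\frac{T + 31941}{34473 - 13629} = \frac{48247 + 31941}{34473 - 13629} = \frac{80188}{20844} = 80188 \cdot \frac{1}{20844} = \frac{20047}{5211}$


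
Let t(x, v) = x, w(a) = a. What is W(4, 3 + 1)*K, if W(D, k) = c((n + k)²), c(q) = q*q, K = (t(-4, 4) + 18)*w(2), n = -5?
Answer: 28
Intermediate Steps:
K = 28 (K = (-4 + 18)*2 = 14*2 = 28)
c(q) = q²
W(D, k) = (-5 + k)⁴ (W(D, k) = ((-5 + k)²)² = (-5 + k)⁴)
W(4, 3 + 1)*K = (-5 + (3 + 1))⁴*28 = (-5 + 4)⁴*28 = (-1)⁴*28 = 1*28 = 28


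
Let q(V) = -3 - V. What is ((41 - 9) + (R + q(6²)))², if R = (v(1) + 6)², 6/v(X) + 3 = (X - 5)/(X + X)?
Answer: 160801/625 ≈ 257.28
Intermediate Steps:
v(X) = 6/(-3 + (-5 + X)/(2*X)) (v(X) = 6/(-3 + (X - 5)/(X + X)) = 6/(-3 + (-5 + X)/((2*X))) = 6/(-3 + (-5 + X)*(1/(2*X))) = 6/(-3 + (-5 + X)/(2*X)))
R = 576/25 (R = (-12*1/(5 + 5*1) + 6)² = (-12*1/(5 + 5) + 6)² = (-12*1/10 + 6)² = (-12*1*⅒ + 6)² = (-6/5 + 6)² = (24/5)² = 576/25 ≈ 23.040)
((41 - 9) + (R + q(6²)))² = ((41 - 9) + (576/25 + (-3 - 1*6²)))² = (32 + (576/25 + (-3 - 1*36)))² = (32 + (576/25 + (-3 - 36)))² = (32 + (576/25 - 39))² = (32 - 399/25)² = (401/25)² = 160801/625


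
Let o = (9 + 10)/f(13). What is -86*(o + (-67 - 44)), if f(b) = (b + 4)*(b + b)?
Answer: 2108849/221 ≈ 9542.3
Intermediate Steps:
f(b) = 2*b*(4 + b) (f(b) = (4 + b)*(2*b) = 2*b*(4 + b))
o = 19/442 (o = (9 + 10)/((2*13*(4 + 13))) = 19/((2*13*17)) = 19/442 ≈ 0.042986)
-86*(o + (-67 - 44)) = -86*(19/442 + (-67 - 44)) = -86*(19/442 - 111) = -86*(-49043/442) = 2108849/221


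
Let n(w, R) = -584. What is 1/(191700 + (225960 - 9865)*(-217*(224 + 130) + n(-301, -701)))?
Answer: -1/16725993490 ≈ -5.9787e-11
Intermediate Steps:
1/(191700 + (225960 - 9865)*(-217*(224 + 130) + n(-301, -701))) = 1/(191700 + (225960 - 9865)*(-217*(224 + 130) - 584)) = 1/(191700 + 216095*(-217*354 - 584)) = 1/(191700 + 216095*(-76818 - 584)) = 1/(191700 + 216095*(-77402)) = 1/(191700 - 16726185190) = 1/(-16725993490) = -1/16725993490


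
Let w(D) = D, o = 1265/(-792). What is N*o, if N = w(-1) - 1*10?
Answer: 1265/72 ≈ 17.569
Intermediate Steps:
o = -115/72 (o = 1265*(-1/792) = -115/72 ≈ -1.5972)
N = -11 (N = -1 - 1*10 = -1 - 10 = -11)
N*o = -11*(-115/72) = 1265/72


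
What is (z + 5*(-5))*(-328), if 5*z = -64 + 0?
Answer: 61992/5 ≈ 12398.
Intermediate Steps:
z = -64/5 (z = (-64 + 0)/5 = (⅕)*(-64) = -64/5 ≈ -12.800)
(z + 5*(-5))*(-328) = (-64/5 + 5*(-5))*(-328) = (-64/5 - 25)*(-328) = -189/5*(-328) = 61992/5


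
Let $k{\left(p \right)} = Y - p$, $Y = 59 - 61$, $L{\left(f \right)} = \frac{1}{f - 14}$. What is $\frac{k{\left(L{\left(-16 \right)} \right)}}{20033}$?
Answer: $- \frac{59}{600990} \approx -9.8171 \cdot 10^{-5}$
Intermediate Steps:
$L{\left(f \right)} = \frac{1}{-14 + f}$
$Y = -2$
$k{\left(p \right)} = -2 - p$
$\frac{k{\left(L{\left(-16 \right)} \right)}}{20033} = \frac{-2 - \frac{1}{-14 - 16}}{20033} = \left(-2 - \frac{1}{-30}\right) \frac{1}{20033} = \left(-2 - - \frac{1}{30}\right) \frac{1}{20033} = \left(-2 + \frac{1}{30}\right) \frac{1}{20033} = \left(- \frac{59}{30}\right) \frac{1}{20033} = - \frac{59}{600990}$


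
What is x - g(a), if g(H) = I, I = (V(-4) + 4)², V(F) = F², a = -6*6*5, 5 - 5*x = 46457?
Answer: -48452/5 ≈ -9690.4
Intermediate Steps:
x = -46452/5 (x = 1 - ⅕*46457 = 1 - 46457/5 = -46452/5 ≈ -9290.4)
a = -180 (a = -36*5 = -180)
I = 400 (I = ((-4)² + 4)² = (16 + 4)² = 20² = 400)
g(H) = 400
x - g(a) = -46452/5 - 1*400 = -46452/5 - 400 = -48452/5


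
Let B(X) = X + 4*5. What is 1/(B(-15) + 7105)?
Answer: 1/7110 ≈ 0.00014065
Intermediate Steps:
B(X) = 20 + X (B(X) = X + 20 = 20 + X)
1/(B(-15) + 7105) = 1/((20 - 15) + 7105) = 1/(5 + 7105) = 1/7110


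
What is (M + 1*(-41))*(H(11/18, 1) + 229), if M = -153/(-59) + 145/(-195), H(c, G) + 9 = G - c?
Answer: -357367195/41418 ≈ -8628.3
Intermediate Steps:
H(c, G) = -9 + G - c (H(c, G) = -9 + (G - c) = -9 + G - c)
M = 4256/2301 (M = -153*(-1/59) + 145*(-1/195) = 153/59 - 29/39 = 4256/2301 ≈ 1.8496)
(M + 1*(-41))*(H(11/18, 1) + 229) = (4256/2301 + 1*(-41))*((-9 + 1 - 11/18) + 229) = (4256/2301 - 41)*((-9 + 1 - 11/18) + 229) = -90085*((-9 + 1 - 1*11/18) + 229)/2301 = -90085*((-9 + 1 - 11/18) + 229)/2301 = -90085*(-155/18 + 229)/2301 = -90085/2301*3967/18 = -357367195/41418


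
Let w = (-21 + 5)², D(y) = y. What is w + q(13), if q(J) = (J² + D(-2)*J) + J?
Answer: 412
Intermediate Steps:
w = 256 (w = (-16)² = 256)
q(J) = J² - J (q(J) = (J² - 2*J) + J = J² - J)
w + q(13) = 256 + 13*(-1 + 13) = 256 + 13*12 = 256 + 156 = 412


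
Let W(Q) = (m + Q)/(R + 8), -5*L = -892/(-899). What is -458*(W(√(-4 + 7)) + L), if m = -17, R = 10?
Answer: 21175859/40455 - 229*√3/9 ≈ 479.37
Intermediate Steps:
L = -892/4495 (L = -(-892)/(5*(-899)) = -(-892)*(-1)/(5*899) = -⅕*892/899 = -892/4495 ≈ -0.19844)
W(Q) = -17/18 + Q/18 (W(Q) = (-17 + Q)/(10 + 8) = (-17 + Q)/18 = (-17 + Q)*(1/18) = -17/18 + Q/18)
-458*(W(√(-4 + 7)) + L) = -458*((-17/18 + √(-4 + 7)/18) - 892/4495) = -458*((-17/18 + √3/18) - 892/4495) = -458*(-92471/80910 + √3/18) = 21175859/40455 - 229*√3/9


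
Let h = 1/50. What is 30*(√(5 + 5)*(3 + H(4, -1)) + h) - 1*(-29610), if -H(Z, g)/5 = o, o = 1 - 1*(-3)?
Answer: 148053/5 - 510*√10 ≈ 27998.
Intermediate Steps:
h = 1/50 ≈ 0.020000
o = 4 (o = 1 + 3 = 4)
H(Z, g) = -20 (H(Z, g) = -5*4 = -20)
30*(√(5 + 5)*(3 + H(4, -1)) + h) - 1*(-29610) = 30*(√(5 + 5)*(3 - 20) + 1/50) - 1*(-29610) = 30*(√10*(-17) + 1/50) + 29610 = 30*(-17*√10 + 1/50) + 29610 = 30*(1/50 - 17*√10) + 29610 = (⅗ - 510*√10) + 29610 = 148053/5 - 510*√10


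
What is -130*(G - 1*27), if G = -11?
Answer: 4940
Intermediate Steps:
-130*(G - 1*27) = -130*(-11 - 1*27) = -130*(-11 - 27) = -130*(-38) = 4940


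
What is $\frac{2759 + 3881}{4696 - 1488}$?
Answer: $\frac{830}{401} \approx 2.0698$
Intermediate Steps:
$\frac{2759 + 3881}{4696 - 1488} = \frac{6640}{3208} = 6640 \cdot \frac{1}{3208} = \frac{830}{401}$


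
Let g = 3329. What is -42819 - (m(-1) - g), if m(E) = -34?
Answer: -39456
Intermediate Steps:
-42819 - (m(-1) - g) = -42819 - (-34 - 1*3329) = -42819 - (-34 - 3329) = -42819 - 1*(-3363) = -42819 + 3363 = -39456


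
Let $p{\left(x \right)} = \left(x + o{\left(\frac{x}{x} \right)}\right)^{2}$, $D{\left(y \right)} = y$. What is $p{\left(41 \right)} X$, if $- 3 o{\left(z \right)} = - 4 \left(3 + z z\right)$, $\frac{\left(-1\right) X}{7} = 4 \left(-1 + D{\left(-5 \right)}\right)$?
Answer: $\frac{1081976}{3} \approx 3.6066 \cdot 10^{5}$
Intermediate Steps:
$X = 168$ ($X = - 7 \cdot 4 \left(-1 - 5\right) = - 7 \cdot 4 \left(-6\right) = \left(-7\right) \left(-24\right) = 168$)
$o{\left(z \right)} = 4 + \frac{4 z^{2}}{3}$ ($o{\left(z \right)} = - \frac{\left(-4\right) \left(3 + z z\right)}{3} = - \frac{\left(-4\right) \left(3 + z^{2}\right)}{3} = - \frac{-12 - 4 z^{2}}{3} = 4 + \frac{4 z^{2}}{3}$)
$p{\left(x \right)} = \left(\frac{16}{3} + x\right)^{2}$ ($p{\left(x \right)} = \left(x + \left(4 + \frac{4 \left(\frac{x}{x}\right)^{2}}{3}\right)\right)^{2} = \left(x + \left(4 + \frac{4 \cdot 1^{2}}{3}\right)\right)^{2} = \left(x + \left(4 + \frac{4}{3} \cdot 1\right)\right)^{2} = \left(x + \left(4 + \frac{4}{3}\right)\right)^{2} = \left(x + \frac{16}{3}\right)^{2} = \left(\frac{16}{3} + x\right)^{2}$)
$p{\left(41 \right)} X = \frac{\left(16 + 3 \cdot 41\right)^{2}}{9} \cdot 168 = \frac{\left(16 + 123\right)^{2}}{9} \cdot 168 = \frac{139^{2}}{9} \cdot 168 = \frac{1}{9} \cdot 19321 \cdot 168 = \frac{19321}{9} \cdot 168 = \frac{1081976}{3}$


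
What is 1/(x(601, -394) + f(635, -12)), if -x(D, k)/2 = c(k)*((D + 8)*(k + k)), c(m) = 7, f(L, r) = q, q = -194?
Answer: 1/6718294 ≈ 1.4885e-7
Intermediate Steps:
f(L, r) = -194
x(D, k) = -28*k*(8 + D) (x(D, k) = -14*(D + 8)*(k + k) = -14*(8 + D)*(2*k) = -14*2*k*(8 + D) = -28*k*(8 + D))
1/(x(601, -394) + f(635, -12)) = 1/(-28*(-394)*(8 + 601) - 194) = 1/(-28*(-394)*609 - 194) = 1/(6718488 - 194) = 1/6718294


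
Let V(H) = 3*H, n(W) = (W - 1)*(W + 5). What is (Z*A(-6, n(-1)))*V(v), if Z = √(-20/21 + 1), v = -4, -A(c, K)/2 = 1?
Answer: 8*√21/7 ≈ 5.2372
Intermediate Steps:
n(W) = (-1 + W)*(5 + W)
A(c, K) = -2 (A(c, K) = -2*1 = -2)
Z = √21/21 (Z = √(-20*1/21 + 1) = √(-20/21 + 1) = √(1/21) = √21/21 ≈ 0.21822)
(Z*A(-6, n(-1)))*V(v) = ((√21/21)*(-2))*(3*(-4)) = -2*√21/21*(-12) = 8*√21/7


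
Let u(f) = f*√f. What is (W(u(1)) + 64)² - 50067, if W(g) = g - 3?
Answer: -46223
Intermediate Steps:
u(f) = f^(3/2)
W(g) = -3 + g
(W(u(1)) + 64)² - 50067 = ((-3 + 1^(3/2)) + 64)² - 50067 = ((-3 + 1) + 64)² - 50067 = (-2 + 64)² - 50067 = 62² - 50067 = 3844 - 50067 = -46223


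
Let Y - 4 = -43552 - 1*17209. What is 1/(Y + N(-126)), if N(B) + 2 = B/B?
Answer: -1/60758 ≈ -1.6459e-5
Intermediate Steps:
Y = -60757 (Y = 4 + (-43552 - 1*17209) = 4 + (-43552 - 17209) = 4 - 60761 = -60757)
N(B) = -1 (N(B) = -2 + B/B = -2 + 1 = -1)
1/(Y + N(-126)) = 1/(-60757 - 1) = 1/(-60758) = -1/60758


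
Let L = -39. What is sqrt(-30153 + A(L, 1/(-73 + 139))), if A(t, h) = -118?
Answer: I*sqrt(30271) ≈ 173.99*I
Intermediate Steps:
sqrt(-30153 + A(L, 1/(-73 + 139))) = sqrt(-30153 - 118) = sqrt(-30271) = I*sqrt(30271)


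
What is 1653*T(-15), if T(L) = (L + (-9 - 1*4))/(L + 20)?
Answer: -46284/5 ≈ -9256.8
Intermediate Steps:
T(L) = (-13 + L)/(20 + L) (T(L) = (L + (-9 - 4))/(20 + L) = (L - 13)/(20 + L) = (-13 + L)/(20 + L))
1653*T(-15) = 1653*((-13 - 15)/(20 - 15)) = 1653*(-28/5) = -46284/5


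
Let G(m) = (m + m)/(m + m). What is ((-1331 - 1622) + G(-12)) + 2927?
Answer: -25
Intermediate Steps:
G(m) = 1 (G(m) = (2*m)/((2*m)) = (2*m)*(1/(2*m)) = 1)
((-1331 - 1622) + G(-12)) + 2927 = ((-1331 - 1622) + 1) + 2927 = (-2953 + 1) + 2927 = -2952 + 2927 = -25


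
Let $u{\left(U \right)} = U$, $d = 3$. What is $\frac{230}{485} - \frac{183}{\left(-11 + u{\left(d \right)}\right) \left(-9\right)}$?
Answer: $- \frac{4813}{2328} \approx -2.0674$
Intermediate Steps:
$\frac{230}{485} - \frac{183}{\left(-11 + u{\left(d \right)}\right) \left(-9\right)} = \frac{230}{485} - \frac{183}{\left(-11 + 3\right) \left(-9\right)} = 230 \cdot \frac{1}{485} - \frac{183}{\left(-8\right) \left(-9\right)} = \frac{46}{97} - \frac{183}{72} = \frac{46}{97} - \frac{61}{24} = - \frac{4813}{2328}$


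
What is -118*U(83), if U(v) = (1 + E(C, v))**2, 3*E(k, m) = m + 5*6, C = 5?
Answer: -1587808/9 ≈ -1.7642e+5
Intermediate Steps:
E(k, m) = 10 + m/3 (E(k, m) = (m + 5*6)/3 = (m + 30)/3 = (30 + m)/3 = 10 + m/3)
U(v) = (11 + v/3)**2 (U(v) = (1 + (10 + v/3))**2 = (11 + v/3)**2)
-118*U(83) = -118*(33 + 83)**2/9 = -118*116**2/9 = -118*13456/9 = -1587808/9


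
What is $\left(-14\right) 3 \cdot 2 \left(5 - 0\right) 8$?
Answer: $-3360$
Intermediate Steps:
$\left(-14\right) 3 \cdot 2 \left(5 - 0\right) 8 = - 42 \cdot 2 \left(5 + 0\right) 8 = - 42 \cdot 2 \cdot 5 \cdot 8 = \left(-42\right) 10 \cdot 8 = \left(-420\right) 8 = -3360$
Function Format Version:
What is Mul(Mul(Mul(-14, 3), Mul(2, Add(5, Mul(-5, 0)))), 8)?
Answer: -3360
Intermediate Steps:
Mul(Mul(Mul(-14, 3), Mul(2, Add(5, Mul(-5, 0)))), 8) = Mul(Mul(-42, Mul(2, Add(5, 0))), 8) = Mul(Mul(-42, Mul(2, 5)), 8) = Mul(Mul(-42, 10), 8) = Mul(-420, 8) = -3360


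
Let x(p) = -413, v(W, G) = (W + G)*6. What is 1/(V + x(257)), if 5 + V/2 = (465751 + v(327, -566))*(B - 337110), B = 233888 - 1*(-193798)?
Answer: 1/84111952761 ≈ 1.1889e-11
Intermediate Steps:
v(W, G) = 6*G + 6*W (v(W, G) = (G + W)*6 = 6*G + 6*W)
B = 427686 (B = 233888 + 193798 = 427686)
V = 84111953174 (V = -10 + 2*((465751 + (6*(-566) + 6*327))*(427686 - 337110)) = -10 + 2*((465751 + (-3396 + 1962))*90576) = -10 + 2*((465751 - 1434)*90576) = -10 + 2*(464317*90576) = -10 + 2*42055976592 = -10 + 84111953184 = 84111953174)
1/(V + x(257)) = 1/(84111953174 - 413) = 1/84111952761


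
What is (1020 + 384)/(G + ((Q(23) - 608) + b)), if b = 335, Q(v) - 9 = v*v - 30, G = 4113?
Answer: 351/1087 ≈ 0.32291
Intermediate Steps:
Q(v) = -21 + v**2 (Q(v) = 9 + (v*v - 30) = 9 + (v**2 - 30) = 9 + (-30 + v**2) = -21 + v**2)
(1020 + 384)/(G + ((Q(23) - 608) + b)) = (1020 + 384)/(4113 + (((-21 + 23**2) - 608) + 335)) = 1404/(4113 + (((-21 + 529) - 608) + 335)) = 1404/(4113 + ((508 - 608) + 335)) = 1404/(4113 + (-100 + 335)) = 1404/(4113 + 235) = 1404/4348 = 1404*(1/4348) = 351/1087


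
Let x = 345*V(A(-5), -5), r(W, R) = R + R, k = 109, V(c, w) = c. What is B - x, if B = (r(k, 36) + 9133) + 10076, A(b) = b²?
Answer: 10656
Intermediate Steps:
r(W, R) = 2*R
x = 8625 (x = 345*(-5)² = 345*25 = 8625)
B = 19281 (B = (2*36 + 9133) + 10076 = (72 + 9133) + 10076 = 9205 + 10076 = 19281)
B - x = 19281 - 1*8625 = 19281 - 8625 = 10656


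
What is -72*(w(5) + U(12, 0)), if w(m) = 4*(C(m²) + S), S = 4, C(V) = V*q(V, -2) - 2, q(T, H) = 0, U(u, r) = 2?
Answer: -720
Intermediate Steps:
C(V) = -2 (C(V) = V*0 - 2 = 0 - 2 = -2)
w(m) = 8 (w(m) = 4*(-2 + 4) = 4*2 = 8)
-72*(w(5) + U(12, 0)) = -72*(8 + 2) = -72*10 = -720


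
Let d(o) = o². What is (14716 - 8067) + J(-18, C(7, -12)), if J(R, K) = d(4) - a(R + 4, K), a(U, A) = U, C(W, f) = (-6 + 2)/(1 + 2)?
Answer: 6679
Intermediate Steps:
C(W, f) = -4/3
J(R, K) = 12 - R (J(R, K) = 4² - (R + 4) = 16 - (4 + R) = 16 + (-4 - R) = 12 - R)
(14716 - 8067) + J(-18, C(7, -12)) = (14716 - 8067) + (12 - 1*(-18)) = 6649 + (12 + 18) = 6649 + 30 = 6679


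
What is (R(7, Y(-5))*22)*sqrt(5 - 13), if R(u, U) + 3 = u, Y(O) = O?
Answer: 176*I*sqrt(2) ≈ 248.9*I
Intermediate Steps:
R(u, U) = -3 + u
(R(7, Y(-5))*22)*sqrt(5 - 13) = ((-3 + 7)*22)*sqrt(5 - 13) = (4*22)*sqrt(-8) = 88*(2*I*sqrt(2)) = 176*I*sqrt(2)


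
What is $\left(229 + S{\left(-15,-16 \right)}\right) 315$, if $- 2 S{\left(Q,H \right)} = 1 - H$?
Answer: $\frac{138915}{2} \approx 69458.0$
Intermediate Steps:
$S{\left(Q,H \right)} = - \frac{1}{2} + \frac{H}{2}$ ($S{\left(Q,H \right)} = - \frac{1 - H}{2} = - \frac{1}{2} + \frac{H}{2}$)
$\left(229 + S{\left(-15,-16 \right)}\right) 315 = \left(229 + \left(- \frac{1}{2} + \frac{1}{2} \left(-16\right)\right)\right) 315 = \left(229 - \frac{17}{2}\right) 315 = \frac{441}{2} \cdot 315 = \frac{138915}{2}$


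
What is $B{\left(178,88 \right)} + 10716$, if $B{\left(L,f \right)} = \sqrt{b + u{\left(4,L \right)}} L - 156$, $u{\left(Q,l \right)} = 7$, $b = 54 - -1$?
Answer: $10560 + 178 \sqrt{62} \approx 11962.0$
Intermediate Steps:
$b = 55$ ($b = 54 + 1 = 55$)
$B{\left(L,f \right)} = -156 + L \sqrt{62}$ ($B{\left(L,f \right)} = \sqrt{55 + 7} L - 156 = \sqrt{62} L - 156 = L \sqrt{62} - 156 = -156 + L \sqrt{62}$)
$B{\left(178,88 \right)} + 10716 = \left(-156 + 178 \sqrt{62}\right) + 10716 = 10560 + 178 \sqrt{62}$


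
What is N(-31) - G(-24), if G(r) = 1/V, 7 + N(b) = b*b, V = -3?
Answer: 2863/3 ≈ 954.33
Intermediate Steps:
N(b) = -7 + b² (N(b) = -7 + b*b = -7 + b²)
G(r) = -⅓ (G(r) = 1/(-3) = -⅓)
N(-31) - G(-24) = (-7 + (-31)²) - 1*(-⅓) = (-7 + 961) + ⅓ = 954 + ⅓ = 2863/3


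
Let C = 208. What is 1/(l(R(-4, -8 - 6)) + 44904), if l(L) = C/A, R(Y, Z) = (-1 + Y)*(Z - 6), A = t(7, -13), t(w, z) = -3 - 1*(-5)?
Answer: 1/45008 ≈ 2.2218e-5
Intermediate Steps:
t(w, z) = 2 (t(w, z) = -3 + 5 = 2)
A = 2
R(Y, Z) = (-1 + Y)*(-6 + Z)
l(L) = 104 (l(L) = 208/2 = 208*(½) = 104)
1/(l(R(-4, -8 - 6)) + 44904) = 1/(104 + 44904) = 1/45008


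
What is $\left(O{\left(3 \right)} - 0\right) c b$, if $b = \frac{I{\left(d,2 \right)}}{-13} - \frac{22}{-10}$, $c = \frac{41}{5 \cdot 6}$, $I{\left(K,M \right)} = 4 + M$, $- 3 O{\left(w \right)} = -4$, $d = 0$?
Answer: $\frac{9266}{2925} \approx 3.1679$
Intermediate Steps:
$O{\left(w \right)} = \frac{4}{3}$ ($O{\left(w \right)} = \left(- \frac{1}{3}\right) \left(-4\right) = \frac{4}{3}$)
$c = \frac{41}{30} \approx 1.3667$
$b = \frac{113}{65}$ ($b = \frac{4 + 2}{-13} - \frac{22}{-10} = 6 \left(- \frac{1}{13}\right) - - \frac{11}{5} = - \frac{6}{13} + \frac{11}{5} = \frac{113}{65} \approx 1.7385$)
$\left(O{\left(3 \right)} - 0\right) c b = \left(\frac{4}{3} - 0\right) \frac{41}{30} \cdot \frac{113}{65} = \left(\frac{4}{3} + 0\right) \frac{41}{30} \cdot \frac{113}{65} = \frac{4}{3} \cdot \frac{41}{30} \cdot \frac{113}{65} = \frac{82}{45} \cdot \frac{113}{65} = \frac{9266}{2925}$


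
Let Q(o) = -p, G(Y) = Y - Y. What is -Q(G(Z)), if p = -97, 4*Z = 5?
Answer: -97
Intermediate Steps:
Z = 5/4 (Z = (1/4)*5 = 5/4 ≈ 1.2500)
G(Y) = 0
Q(o) = 97 (Q(o) = -1*(-97) = 97)
-Q(G(Z)) = -1*97 = -97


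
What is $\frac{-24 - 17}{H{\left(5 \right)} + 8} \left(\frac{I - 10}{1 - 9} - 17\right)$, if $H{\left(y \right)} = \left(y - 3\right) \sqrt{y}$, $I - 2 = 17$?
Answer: $\frac{5945}{44} - \frac{5945 \sqrt{5}}{176} \approx 59.583$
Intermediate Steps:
$I = 19$ ($I = 2 + 17 = 19$)
$H{\left(y \right)} = \sqrt{y} \left(-3 + y\right)$ ($H{\left(y \right)} = \left(y - 3\right) \sqrt{y} = \left(-3 + y\right) \sqrt{y} = \sqrt{y} \left(-3 + y\right)$)
$\frac{-24 - 17}{H{\left(5 \right)} + 8} \left(\frac{I - 10}{1 - 9} - 17\right) = \frac{-24 - 17}{\sqrt{5} \left(-3 + 5\right) + 8} \left(\frac{19 - 10}{1 - 9} - 17\right) = - \frac{41}{\sqrt{5} \cdot 2 + 8} \left(\frac{9}{-8} - 17\right) = - \frac{41}{2 \sqrt{5} + 8} \left(9 \left(- \frac{1}{8}\right) - 17\right) = - \frac{41}{8 + 2 \sqrt{5}} \left(- \frac{9}{8} - 17\right) = - \frac{41}{8 + 2 \sqrt{5}} \left(- \frac{145}{8}\right) = \frac{5945}{8 \left(8 + 2 \sqrt{5}\right)}$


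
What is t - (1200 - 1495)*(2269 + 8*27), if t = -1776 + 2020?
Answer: 733319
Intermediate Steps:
t = 244
t - (1200 - 1495)*(2269 + 8*27) = 244 - (1200 - 1495)*(2269 + 8*27) = 244 - (-295)*(2269 + 216) = 244 - (-295)*2485 = 244 - 1*(-733075) = 244 + 733075 = 733319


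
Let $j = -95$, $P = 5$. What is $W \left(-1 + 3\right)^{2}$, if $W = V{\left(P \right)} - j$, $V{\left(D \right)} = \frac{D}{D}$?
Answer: $384$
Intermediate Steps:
$V{\left(D \right)} = 1$
$W = 96$ ($W = 1 - -95 = 1 + 95 = 96$)
$W \left(-1 + 3\right)^{2} = 96 \left(-1 + 3\right)^{2} = 96 \cdot 2^{2} = 96 \cdot 4 = 384$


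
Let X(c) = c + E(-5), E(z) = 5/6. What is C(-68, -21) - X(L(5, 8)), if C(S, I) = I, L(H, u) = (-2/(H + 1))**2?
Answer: -395/18 ≈ -21.944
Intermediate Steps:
E(z) = 5/6 (E(z) = 5*(1/6) = 5/6)
L(H, u) = 4/(1 + H)**2 (L(H, u) = (-2/(1 + H))**2 = 4/(1 + H)**2)
X(c) = 5/6 + c (X(c) = c + 5/6 = 5/6 + c)
C(-68, -21) - X(L(5, 8)) = -21 - (5/6 + 4/(1 + 5)**2) = -21 - (5/6 + 4/6**2) = -21 - (5/6 + 4*(1/36)) = -21 - (5/6 + 1/9) = -21 - 1*17/18 = -21 - 17/18 = -395/18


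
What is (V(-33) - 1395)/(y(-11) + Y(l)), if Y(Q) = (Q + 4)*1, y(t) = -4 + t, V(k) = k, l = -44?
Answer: 1428/55 ≈ 25.964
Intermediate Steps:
Y(Q) = 4 + Q (Y(Q) = (4 + Q)*1 = 4 + Q)
(V(-33) - 1395)/(y(-11) + Y(l)) = (-33 - 1395)/((-4 - 11) + (4 - 44)) = -1428/(-15 - 40) = -1428/(-55) = -1428*(-1/55) = 1428/55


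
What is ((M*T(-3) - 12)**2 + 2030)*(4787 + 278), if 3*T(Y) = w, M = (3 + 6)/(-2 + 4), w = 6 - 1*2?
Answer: 10464290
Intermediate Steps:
w = 4 (w = 6 - 2 = 4)
M = 9/2 ≈ 4.5000
T(Y) = 4/3 (T(Y) = (1/3)*4 = 4/3)
((M*T(-3) - 12)**2 + 2030)*(4787 + 278) = (((9/2)*(4/3) - 12)**2 + 2030)*(4787 + 278) = ((6 - 12)**2 + 2030)*5065 = ((-6)**2 + 2030)*5065 = (36 + 2030)*5065 = 2066*5065 = 10464290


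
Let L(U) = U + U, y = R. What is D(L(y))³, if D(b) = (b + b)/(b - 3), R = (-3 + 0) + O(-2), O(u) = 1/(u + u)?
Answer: 17576/6859 ≈ 2.5625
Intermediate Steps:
O(u) = 1/(2*u)
R = -13/4 (R = (-3 + 0) + (½)/(-2) = -3 + (½)*(-½) = -3 - ¼ = -13/4 ≈ -3.2500)
y = -13/4 ≈ -3.2500
L(U) = 2*U
D(b) = 2*b/(-3 + b) (D(b) = (2*b)/(-3 + b) = 2*b/(-3 + b))
D(L(y))³ = (2*(2*(-13/4))/(-3 + 2*(-13/4)))³ = (2*(-13/2)/(-3 - 13/2))³ = (2*(-13/2)/(-19/2))³ = (2*(-13/2)*(-2/19))³ = (26/19)³ = 17576/6859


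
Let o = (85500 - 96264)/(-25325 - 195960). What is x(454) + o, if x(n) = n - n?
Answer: 10764/221285 ≈ 0.048643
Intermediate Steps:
x(n) = 0
o = 10764/221285 (o = -10764/(-221285) = -10764*(-1/221285) = 10764/221285 ≈ 0.048643)
x(454) + o = 0 + 10764/221285 = 10764/221285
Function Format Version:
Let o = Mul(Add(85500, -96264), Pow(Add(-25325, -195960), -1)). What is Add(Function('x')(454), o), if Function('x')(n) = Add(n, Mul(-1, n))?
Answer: Rational(10764, 221285) ≈ 0.048643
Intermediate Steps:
Function('x')(n) = 0
o = Rational(10764, 221285) (o = Mul(-10764, Pow(-221285, -1)) = Mul(-10764, Rational(-1, 221285)) = Rational(10764, 221285) ≈ 0.048643)
Add(Function('x')(454), o) = Add(0, Rational(10764, 221285)) = Rational(10764, 221285)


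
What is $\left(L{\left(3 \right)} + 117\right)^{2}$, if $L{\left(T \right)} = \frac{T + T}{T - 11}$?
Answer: $\frac{216225}{16} \approx 13514.0$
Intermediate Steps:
$L{\left(T \right)} = \frac{2 T}{-11 + T}$
$\left(L{\left(3 \right)} + 117\right)^{2} = \left(2 \cdot 3 \frac{1}{-11 + 3} + 117\right)^{2} = \left(2 \cdot 3 \frac{1}{-8} + 117\right)^{2} = \left(2 \cdot 3 \left(- \frac{1}{8}\right) + 117\right)^{2} = \left(- \frac{3}{4} + 117\right)^{2} = \left(\frac{465}{4}\right)^{2} = \frac{216225}{16}$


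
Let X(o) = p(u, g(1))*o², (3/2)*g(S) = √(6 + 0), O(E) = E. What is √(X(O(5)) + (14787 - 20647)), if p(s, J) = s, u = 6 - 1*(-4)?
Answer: I*√5610 ≈ 74.9*I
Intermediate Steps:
g(S) = 2*√6/3 (g(S) = 2*√(6 + 0)/3 = 2*√6/3)
u = 10 (u = 6 + 4 = 10)
X(o) = 10*o²
√(X(O(5)) + (14787 - 20647)) = √(10*5² + (14787 - 20647)) = √(10*25 - 5860) = √(250 - 5860) = √(-5610) = I*√5610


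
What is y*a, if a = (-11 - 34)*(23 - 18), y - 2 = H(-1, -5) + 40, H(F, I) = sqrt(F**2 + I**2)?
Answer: -9450 - 225*sqrt(26) ≈ -10597.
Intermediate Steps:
y = 42 + sqrt(26) (y = 2 + (sqrt((-1)**2 + (-5)**2) + 40) = 2 + (sqrt(1 + 25) + 40) = 2 + (sqrt(26) + 40) = 2 + (40 + sqrt(26)) = 42 + sqrt(26) ≈ 47.099)
a = -225 (a = -45*5 = -225)
y*a = (42 + sqrt(26))*(-225) = -9450 - 225*sqrt(26)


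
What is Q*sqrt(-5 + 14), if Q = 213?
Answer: 639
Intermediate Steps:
Q*sqrt(-5 + 14) = 213*sqrt(-5 + 14) = 213*sqrt(9) = 213*3 = 639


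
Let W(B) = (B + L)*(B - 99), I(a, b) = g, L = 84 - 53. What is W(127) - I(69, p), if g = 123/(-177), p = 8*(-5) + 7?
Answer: 261057/59 ≈ 4424.7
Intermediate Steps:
p = -33 (p = -40 + 7 = -33)
L = 31
g = -41/59 (g = 123*(-1/177) = -41/59 ≈ -0.69491)
I(a, b) = -41/59
W(B) = (-99 + B)*(31 + B) (W(B) = (B + 31)*(B - 99) = (31 + B)*(-99 + B) = (-99 + B)*(31 + B))
W(127) - I(69, p) = (-3069 + 127² - 68*127) - 1*(-41/59) = (-3069 + 16129 - 8636) + 41/59 = 4424 + 41/59 = 261057/59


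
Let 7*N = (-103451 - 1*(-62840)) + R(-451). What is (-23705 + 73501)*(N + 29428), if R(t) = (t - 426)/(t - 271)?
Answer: 2973041472606/2527 ≈ 1.1765e+9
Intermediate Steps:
R(t) = (-426 + t)/(-271 + t)
N = -29320265/5054 (N = ((-103451 - 1*(-62840)) + (-426 - 451)/(-271 - 451))/7 = ((-103451 + 62840) - 877/(-722))/7 = (-40611 - 1/722*(-877))/7 = (-40611 + 877/722)/7 = (⅐)*(-29320265/722) = -29320265/5054 ≈ -5801.4)
(-23705 + 73501)*(N + 29428) = (-23705 + 73501)*(-29320265/5054 + 29428) = 49796*(119408847/5054) = 2973041472606/2527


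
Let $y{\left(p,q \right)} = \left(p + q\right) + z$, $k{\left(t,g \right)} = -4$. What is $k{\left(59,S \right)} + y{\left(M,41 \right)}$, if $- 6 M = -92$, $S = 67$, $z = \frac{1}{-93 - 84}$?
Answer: $\frac{9262}{177} \approx 52.328$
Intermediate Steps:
$z = - \frac{1}{177}$ ($z = \frac{1}{-177} = - \frac{1}{177} \approx -0.0056497$)
$M = \frac{46}{3}$ ($M = \left(- \frac{1}{6}\right) \left(-92\right) = \frac{46}{3} \approx 15.333$)
$y{\left(p,q \right)} = - \frac{1}{177} + p + q$ ($y{\left(p,q \right)} = \left(p + q\right) - \frac{1}{177} = - \frac{1}{177} + p + q$)
$k{\left(59,S \right)} + y{\left(M,41 \right)} = -4 + \left(- \frac{1}{177} + \frac{46}{3} + 41\right) = -4 + \frac{9970}{177} = \frac{9262}{177}$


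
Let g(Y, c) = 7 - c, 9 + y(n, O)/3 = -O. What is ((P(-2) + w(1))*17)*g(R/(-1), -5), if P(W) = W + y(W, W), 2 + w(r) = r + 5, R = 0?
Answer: -3876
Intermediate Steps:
y(n, O) = -27 - 3*O (y(n, O) = -27 + 3*(-O) = -27 - 3*O)
w(r) = 3 + r (w(r) = -2 + (r + 5) = -2 + (5 + r) = 3 + r)
P(W) = -27 - 2*W (P(W) = W + (-27 - 3*W) = -27 - 2*W)
((P(-2) + w(1))*17)*g(R/(-1), -5) = (((-27 - 2*(-2)) + (3 + 1))*17)*(7 - 1*(-5)) = (((-27 + 4) + 4)*17)*(7 + 5) = ((-23 + 4)*17)*12 = -19*17*12 = -323*12 = -3876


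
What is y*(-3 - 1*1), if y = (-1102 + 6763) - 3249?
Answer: -9648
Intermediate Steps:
y = 2412 (y = 5661 - 3249 = 2412)
y*(-3 - 1*1) = 2412*(-3 - 1*1) = 2412*(-3 - 1) = 2412*(-4) = -9648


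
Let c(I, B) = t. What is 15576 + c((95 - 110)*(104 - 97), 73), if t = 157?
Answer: 15733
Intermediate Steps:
c(I, B) = 157
15576 + c((95 - 110)*(104 - 97), 73) = 15576 + 157 = 15733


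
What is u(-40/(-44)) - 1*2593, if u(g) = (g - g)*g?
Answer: -2593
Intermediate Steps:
u(g) = 0 (u(g) = 0*g = 0)
u(-40/(-44)) - 1*2593 = 0 - 1*2593 = 0 - 2593 = -2593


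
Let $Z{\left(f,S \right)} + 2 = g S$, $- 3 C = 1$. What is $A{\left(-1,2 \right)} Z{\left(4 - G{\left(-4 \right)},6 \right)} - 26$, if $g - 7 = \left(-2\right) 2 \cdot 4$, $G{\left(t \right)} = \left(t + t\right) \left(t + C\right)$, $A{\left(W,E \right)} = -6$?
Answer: $310$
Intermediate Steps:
$C = - \frac{1}{3}$ ($C = \left(- \frac{1}{3}\right) 1 = - \frac{1}{3} \approx -0.33333$)
$G{\left(t \right)} = 2 t \left(- \frac{1}{3} + t\right)$ ($G{\left(t \right)} = \left(t + t\right) \left(t - \frac{1}{3}\right) = 2 t \left(- \frac{1}{3} + t\right)$)
$g = -9$ ($g = 7 + \left(-2\right) 2 \cdot 4 = 7 - 16 = -9$)
$Z{\left(f,S \right)} = -2 - 9 S$
$A{\left(-1,2 \right)} Z{\left(4 - G{\left(-4 \right)},6 \right)} - 26 = - 6 \left(-2 - 54\right) - 26 = \left(-6\right) \left(-56\right) - 26 = 336 - 26 = 310$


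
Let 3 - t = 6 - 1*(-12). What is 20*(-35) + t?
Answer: -715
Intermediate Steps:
t = -15 (t = 3 - (6 - 1*(-12)) = 3 - (6 + 12) = 3 - 1*18 = 3 - 18 = -15)
20*(-35) + t = 20*(-35) - 15 = -700 - 15 = -715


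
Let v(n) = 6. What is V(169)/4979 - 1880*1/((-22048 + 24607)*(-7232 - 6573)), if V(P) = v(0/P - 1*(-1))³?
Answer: 1527998288/35178621621 ≈ 0.043435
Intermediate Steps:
V(P) = 216 (V(P) = 6³ = 216)
V(169)/4979 - 1880*1/((-22048 + 24607)*(-7232 - 6573)) = 216/4979 - 1880*1/((-22048 + 24607)*(-7232 - 6573)) = 216*(1/4979) - 1880/((-13805*2559)) = 216/4979 - 1880/(-35326995) = 216/4979 - 1880*(-1/35326995) = 216/4979 + 376/7065399 = 1527998288/35178621621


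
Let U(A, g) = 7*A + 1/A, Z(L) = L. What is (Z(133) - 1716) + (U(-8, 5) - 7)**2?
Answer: 153713/64 ≈ 2401.8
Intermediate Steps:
U(A, g) = 1/A + 7*A
(Z(133) - 1716) + (U(-8, 5) - 7)**2 = (133 - 1716) + ((1/(-8) + 7*(-8)) - 7)**2 = -1583 + ((-1/8 - 56) - 7)**2 = -1583 + (-449/8 - 7)**2 = -1583 + (-505/8)**2 = -1583 + 255025/64 = 153713/64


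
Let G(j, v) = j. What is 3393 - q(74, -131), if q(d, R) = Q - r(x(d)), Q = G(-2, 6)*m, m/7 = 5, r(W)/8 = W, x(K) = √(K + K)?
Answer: 3463 + 16*√37 ≈ 3560.3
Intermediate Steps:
x(K) = √2*√K (x(K) = √(2*K) = √2*√K)
r(W) = 8*W
m = 35 (m = 7*5 = 35)
Q = -70 (Q = -2*35 = -70)
q(d, R) = -70 - 8*√2*√d
3393 - q(74, -131) = 3393 - (-70 - 8*√2*√74) = 3393 - (-70 - 16*√37) = 3393 + (70 + 16*√37) = 3463 + 16*√37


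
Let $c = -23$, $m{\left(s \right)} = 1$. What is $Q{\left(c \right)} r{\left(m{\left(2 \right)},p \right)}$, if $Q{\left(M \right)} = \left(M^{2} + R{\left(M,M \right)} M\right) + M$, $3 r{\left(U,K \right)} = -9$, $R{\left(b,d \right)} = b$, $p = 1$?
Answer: $-3105$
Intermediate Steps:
$r{\left(U,K \right)} = -3$ ($r{\left(U,K \right)} = \frac{1}{3} \left(-9\right) = -3$)
$Q{\left(M \right)} = M + 2 M^{2}$ ($Q{\left(M \right)} = \left(M^{2} + M M\right) + M = \left(M^{2} + M^{2}\right) + M = 2 M^{2} + M = M + 2 M^{2}$)
$Q{\left(c \right)} r{\left(m{\left(2 \right)},p \right)} = - 23 \left(1 + 2 \left(-23\right)\right) \left(-3\right) = - 23 \left(1 - 46\right) \left(-3\right) = \left(-23\right) \left(-45\right) \left(-3\right) = 1035 \left(-3\right) = -3105$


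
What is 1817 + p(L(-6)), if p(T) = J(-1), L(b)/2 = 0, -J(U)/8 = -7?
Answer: 1873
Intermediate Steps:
J(U) = 56 (J(U) = -8*(-7) = 56)
L(b) = 0 (L(b) = 2*0 = 0)
p(T) = 56
1817 + p(L(-6)) = 1817 + 56 = 1873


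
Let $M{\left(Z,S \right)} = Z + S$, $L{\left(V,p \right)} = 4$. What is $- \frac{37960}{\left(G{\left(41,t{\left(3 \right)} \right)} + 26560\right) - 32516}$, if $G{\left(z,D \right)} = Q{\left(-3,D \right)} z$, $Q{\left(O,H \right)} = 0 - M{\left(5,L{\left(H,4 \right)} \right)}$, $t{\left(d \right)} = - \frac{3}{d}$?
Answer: $\frac{7592}{1265} \approx 6.0016$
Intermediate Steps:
$M{\left(Z,S \right)} = S + Z$
$Q{\left(O,H \right)} = -9$ ($Q{\left(O,H \right)} = 0 - \left(4 + 5\right) = 0 - 9 = -9$)
$G{\left(z,D \right)} = - 9 z$
$- \frac{37960}{\left(G{\left(41,t{\left(3 \right)} \right)} + 26560\right) - 32516} = - \frac{37960}{\left(\left(-9\right) 41 + 26560\right) - 32516} = - \frac{37960}{\left(-369 + 26560\right) - 32516} = - \frac{37960}{26191 - 32516} = - \frac{37960}{-6325} = \left(-37960\right) \left(- \frac{1}{6325}\right) = \frac{7592}{1265}$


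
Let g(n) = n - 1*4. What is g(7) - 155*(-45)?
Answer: 6978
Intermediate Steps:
g(n) = -4 + n (g(n) = n - 4 = -4 + n)
g(7) - 155*(-45) = (-4 + 7) - 155*(-45) = 3 + 6975 = 6978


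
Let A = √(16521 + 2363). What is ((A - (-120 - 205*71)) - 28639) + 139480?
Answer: 125516 + 2*√4721 ≈ 1.2565e+5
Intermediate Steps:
A = 2*√4721 (A = √18884 = 2*√4721 ≈ 137.42)
((A - (-120 - 205*71)) - 28639) + 139480 = ((2*√4721 - (-120 - 205*71)) - 28639) + 139480 = ((2*√4721 - (-120 - 14555)) - 28639) + 139480 = ((2*√4721 - 1*(-14675)) - 28639) + 139480 = ((2*√4721 + 14675) - 28639) + 139480 = ((14675 + 2*√4721) - 28639) + 139480 = (-13964 + 2*√4721) + 139480 = 125516 + 2*√4721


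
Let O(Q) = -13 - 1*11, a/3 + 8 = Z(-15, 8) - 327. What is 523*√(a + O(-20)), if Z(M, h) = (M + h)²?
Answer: 10983*I*√2 ≈ 15532.0*I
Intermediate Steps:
a = -858 (a = -24 + 3*((-15 + 8)² - 327) = -24 + 3*((-7)² - 327) = -24 + 3*(49 - 327) = -24 + 3*(-278) = -24 - 834 = -858)
O(Q) = -24 (O(Q) = -13 - 11 = -24)
523*√(a + O(-20)) = 523*√(-858 - 24) = 523*√(-882) = 523*(21*I*√2) = 10983*I*√2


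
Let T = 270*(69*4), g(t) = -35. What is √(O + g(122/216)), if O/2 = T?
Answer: √149005 ≈ 386.01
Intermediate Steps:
T = 74520 (T = 270*276 = 74520)
O = 149040 (O = 2*74520 = 149040)
√(O + g(122/216)) = √(149040 - 35) = √149005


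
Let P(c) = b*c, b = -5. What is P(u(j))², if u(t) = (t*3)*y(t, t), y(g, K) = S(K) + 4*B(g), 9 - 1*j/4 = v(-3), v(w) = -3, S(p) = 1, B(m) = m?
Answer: 19309881600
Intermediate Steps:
j = 48 (j = 36 - 4*(-3) = 36 + 12 = 48)
y(g, K) = 1 + 4*g
u(t) = 3*t*(1 + 4*t) (u(t) = (t*3)*(1 + 4*t) = (3*t)*(1 + 4*t) = 3*t*(1 + 4*t))
P(c) = -5*c
P(u(j))² = (-15*48*(1 + 4*48))² = (-15*48*(1 + 192))² = (-15*48*193)² = (-5*27792)² = (-138960)² = 19309881600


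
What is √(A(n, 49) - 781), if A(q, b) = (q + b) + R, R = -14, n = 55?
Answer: I*√691 ≈ 26.287*I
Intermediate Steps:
A(q, b) = -14 + b + q (A(q, b) = (q + b) - 14 = (b + q) - 14 = -14 + b + q)
√(A(n, 49) - 781) = √((-14 + 49 + 55) - 781) = √(90 - 781) = √(-691) = I*√691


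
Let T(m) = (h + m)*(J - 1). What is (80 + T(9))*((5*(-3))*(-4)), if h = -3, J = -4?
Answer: 3000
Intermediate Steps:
T(m) = 15 - 5*m (T(m) = (-3 + m)*(-4 - 1) = (-3 + m)*(-5) = 15 - 5*m)
(80 + T(9))*((5*(-3))*(-4)) = (80 + (15 - 5*9))*((5*(-3))*(-4)) = (80 + (15 - 45))*(-15*(-4)) = (80 - 30)*60 = 50*60 = 3000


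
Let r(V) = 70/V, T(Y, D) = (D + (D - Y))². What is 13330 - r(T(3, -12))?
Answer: 9717500/729 ≈ 13330.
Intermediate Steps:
T(Y, D) = (-Y + 2*D)²
13330 - r(T(3, -12)) = 13330 - 70/((-1*3 + 2*(-12))²) = 13330 - 70/((-3 - 24)²) = 13330 - 70/((-27)²) = 13330 - 70/729 = 9717500/729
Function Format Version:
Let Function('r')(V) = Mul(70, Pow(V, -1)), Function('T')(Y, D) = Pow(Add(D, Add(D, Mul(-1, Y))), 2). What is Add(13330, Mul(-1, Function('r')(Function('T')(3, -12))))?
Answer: Rational(9717500, 729) ≈ 13330.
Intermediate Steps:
Function('T')(Y, D) = Pow(Add(Mul(-1, Y), Mul(2, D)), 2)
Add(13330, Mul(-1, Function('r')(Function('T')(3, -12)))) = Add(13330, Mul(-1, Mul(70, Pow(Pow(Add(Mul(-1, 3), Mul(2, -12)), 2), -1)))) = Add(13330, Mul(-1, Mul(70, Pow(Pow(Add(-3, -24), 2), -1)))) = Add(13330, Mul(-1, Mul(70, Pow(Pow(-27, 2), -1)))) = Add(13330, Mul(-1, Mul(70, Pow(729, -1)))) = Add(13330, Mul(-1, Mul(70, Rational(1, 729)))) = Add(13330, Mul(-1, Rational(70, 729))) = Add(13330, Rational(-70, 729)) = Rational(9717500, 729)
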